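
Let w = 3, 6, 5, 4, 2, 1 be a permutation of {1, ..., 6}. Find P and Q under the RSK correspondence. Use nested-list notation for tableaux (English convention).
Insert each entry of the permutation into P by Schensted row insertion, recording in Q the position of each new cell.

Insert 3: appended to row 1. P = [[3]], Q = [[1]].
Insert 6: appended to row 1. P = [[3, 6]], Q = [[1, 2]].
Insert 5: 5 bumps 6 from row 1; 6 starts row 2. P = [[3, 5], [6]], Q = [[1, 2], [3]].
Insert 4: 4 bumps 5 from row 1; 5 bumps 6 from row 2; 6 starts row 3. P = [[3, 4], [5], [6]], Q = [[1, 2], [3], [4]].
Insert 2: 2 bumps 3 from row 1; 3 bumps 5 from row 2; 5 bumps 6 from row 3; 6 starts row 4. P = [[2, 4], [3], [5], [6]], Q = [[1, 2], [3], [4], [5]].
Insert 1: 1 bumps 2 from row 1; 2 bumps 3 from row 2; 3 bumps 5 from row 3; 5 bumps 6 from row 4; 6 starts row 5. P = [[1, 4], [2], [3], [5], [6]], Q = [[1, 2], [3], [4], [5], [6]].

So P = [[1, 4], [2], [3], [5], [6]], Q = [[1, 2], [3], [4], [5], [6]].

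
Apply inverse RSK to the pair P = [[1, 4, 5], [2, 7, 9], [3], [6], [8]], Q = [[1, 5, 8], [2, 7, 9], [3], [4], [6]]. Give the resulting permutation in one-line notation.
8 6 3 2 7 1 4 9 5

Reverse RSK: for i = n, n-1, ..., 1, locate i in Q, remove the corresponding corner cell from P, and reverse-bump its entry up through P; the value ejected from row 1 is w(i).

So w = 8 6 3 2 7 1 4 9 5.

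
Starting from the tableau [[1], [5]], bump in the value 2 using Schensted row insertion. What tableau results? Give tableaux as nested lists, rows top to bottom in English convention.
[[1, 2], [5]]

2 is larger than every entry of row 1, so it is appended to row 1. The new tableau is [[1, 2], [5]].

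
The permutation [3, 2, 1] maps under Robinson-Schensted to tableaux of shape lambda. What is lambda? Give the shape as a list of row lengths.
[1, 1, 1]

Row-insert each entry into an empty tableau.

After inserting 3: P = [[3]].
After inserting 2: P = [[2], [3]].
After inserting 1: P = [[1], [2], [3]].

The final insertion tableau P = [[1], [2], [3]] has shape [1, 1, 1].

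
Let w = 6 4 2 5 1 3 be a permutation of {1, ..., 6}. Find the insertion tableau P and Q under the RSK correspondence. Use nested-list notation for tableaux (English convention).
P = [[1, 3], [2, 5], [4], [6]], Q = [[1, 4], [2, 6], [3], [5]]

Insert each entry of the permutation into P by Schensted row insertion, recording in Q the position of each new cell.

Insert 6: appended to row 1. P = [[6]], Q = [[1]].
Insert 4: 4 bumps 6 from row 1; 6 starts row 2. P = [[4], [6]], Q = [[1], [2]].
Insert 2: 2 bumps 4 from row 1; 4 bumps 6 from row 2; 6 starts row 3. P = [[2], [4], [6]], Q = [[1], [2], [3]].
Insert 5: appended to row 1. P = [[2, 5], [4], [6]], Q = [[1, 4], [2], [3]].
Insert 1: 1 bumps 2 from row 1; 2 bumps 4 from row 2; 4 bumps 6 from row 3; 6 starts row 4. P = [[1, 5], [2], [4], [6]], Q = [[1, 4], [2], [3], [5]].
Insert 3: 3 bumps 5 from row 1; 5 appends to row 2. P = [[1, 3], [2, 5], [4], [6]], Q = [[1, 4], [2, 6], [3], [5]].

So P = [[1, 3], [2, 5], [4], [6]], Q = [[1, 4], [2, 6], [3], [5]].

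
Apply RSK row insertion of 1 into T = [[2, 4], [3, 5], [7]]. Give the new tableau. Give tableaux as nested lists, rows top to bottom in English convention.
In row 1, 1 replaces 2 (the leftmost entry greater than 1); 2 is bumped to row 2. In row 2, 2 replaces 3 (the leftmost entry greater than 2); 3 is bumped to row 3. In row 3, 3 replaces 7 (the leftmost entry greater than 3); 7 is bumped to row 4. 7 starts a new row 4. The new tableau is [[1, 4], [2, 5], [3], [7]].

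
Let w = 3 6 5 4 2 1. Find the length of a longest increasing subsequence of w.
2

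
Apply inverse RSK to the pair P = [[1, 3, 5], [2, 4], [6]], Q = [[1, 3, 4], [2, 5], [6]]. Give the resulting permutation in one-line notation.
Reverse the RSK construction: for i from n down to 1, find the cell of Q containing i, remove the entry at that cell from P, and reverse-bump it up through P; the value ejected from row 1 is w(i).

Step i=6: Q has 6 at row 3, column 1; remove 6 from row 3 of P and reverse-bump: 6 enters row 2 and ejects 4; 4 enters row 1 and ejects 3. So w(6) = 3. P is now [[1, 4, 5], [2, 6]].
Step i=5: Q has 5 at row 2, column 2; remove 6 from row 2 of P and reverse-bump: 6 enters row 1 and ejects 5. So w(5) = 5. P is now [[1, 4, 6], [2]].
Step i=4: Q has 4 at row 1, column 3; remove that cell from P, ejecting 6. So w(4) = 6. P is now [[1, 4], [2]].
Step i=3: Q has 3 at row 1, column 2; remove that cell from P, ejecting 4. So w(3) = 4. P is now [[1], [2]].
Step i=2: Q has 2 at row 2, column 1; remove 2 from row 2 of P and reverse-bump: 2 enters row 1 and ejects 1. So w(2) = 1. P is now [[2]].
Step i=1: Q has 1 at row 1, column 1; remove that cell from P, ejecting 2. So w(1) = 2. P is now [].

So w = 2 1 4 6 5 3.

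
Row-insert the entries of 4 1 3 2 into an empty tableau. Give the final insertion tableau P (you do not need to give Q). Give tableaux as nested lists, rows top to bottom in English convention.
Insert 4: appended to row 1. P = [[4]].
Insert 1: 1 bumps 4 from row 1; 4 starts row 2. P = [[1], [4]].
Insert 3: appended to row 1. P = [[1, 3], [4]].
Insert 2: 2 bumps 3 from row 1; 3 bumps 4 from row 2; 4 starts row 3. P = [[1, 2], [3], [4]].

So P = [[1, 2], [3], [4]].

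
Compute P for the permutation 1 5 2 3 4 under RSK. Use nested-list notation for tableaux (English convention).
Insert 1: appended to row 1. P = [[1]].
Insert 5: appended to row 1. P = [[1, 5]].
Insert 2: 2 bumps 5 from row 1; 5 starts row 2. P = [[1, 2], [5]].
Insert 3: appended to row 1. P = [[1, 2, 3], [5]].
Insert 4: appended to row 1. P = [[1, 2, 3, 4], [5]].

So P = [[1, 2, 3, 4], [5]].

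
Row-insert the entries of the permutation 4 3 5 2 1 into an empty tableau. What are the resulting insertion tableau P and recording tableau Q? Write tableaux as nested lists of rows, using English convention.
Insert each entry of the permutation into P by Schensted row insertion, recording in Q the position of each new cell.

Insert 4: appended to row 1. P = [[4]].
Insert 3: 3 bumps 4 from row 1; 4 starts row 2. P = [[3], [4]].
Insert 5: appended to row 1. P = [[3, 5], [4]].
Insert 2: 2 bumps 3 from row 1; 3 bumps 4 from row 2; 4 starts row 3. P = [[2, 5], [3], [4]].
Insert 1: 1 bumps 2 from row 1; 2 bumps 3 from row 2; 3 bumps 4 from row 3; 4 starts row 4. P = [[1, 5], [2], [3], [4]].

So P = [[1, 5], [2], [3], [4]], Q = [[1, 3], [2], [4], [5]].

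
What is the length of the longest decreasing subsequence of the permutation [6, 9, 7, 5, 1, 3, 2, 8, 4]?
5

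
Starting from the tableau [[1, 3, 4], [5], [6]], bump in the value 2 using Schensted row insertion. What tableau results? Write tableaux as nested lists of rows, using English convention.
In row 1, 2 replaces 3 (the leftmost entry greater than 2); 3 is bumped to row 2. In row 2, 3 replaces 5 (the leftmost entry greater than 3); 5 is bumped to row 3. In row 3, 5 replaces 6 (the leftmost entry greater than 5); 6 is bumped to row 4. 6 starts a new row 4. The new tableau is [[1, 2, 4], [3], [5], [6]].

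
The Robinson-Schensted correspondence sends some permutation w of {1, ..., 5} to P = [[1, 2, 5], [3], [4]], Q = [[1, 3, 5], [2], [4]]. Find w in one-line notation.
Reverse the RSK construction: for i from n down to 1, find the cell of Q containing i, remove the entry at that cell from P, and reverse-bump it up through P; the value ejected from row 1 is w(i).

Step i=5: Q has 5 at row 1, column 3; remove that cell from P, ejecting 5. So w(5) = 5. P is now [[1, 2], [3], [4]].
Step i=4: Q has 4 at row 3, column 1; remove 4 from row 3 of P and reverse-bump: 4 enters row 2 and ejects 3; 3 enters row 1 and ejects 2. So w(4) = 2. P is now [[1, 3], [4]].
Step i=3: Q has 3 at row 1, column 2; remove that cell from P, ejecting 3. So w(3) = 3. P is now [[1], [4]].
Step i=2: Q has 2 at row 2, column 1; remove 4 from row 2 of P and reverse-bump: 4 enters row 1 and ejects 1. So w(2) = 1. P is now [[4]].
Step i=1: Q has 1 at row 1, column 1; remove that cell from P, ejecting 4. So w(1) = 4. P is now [].

So w = 4 1 3 2 5.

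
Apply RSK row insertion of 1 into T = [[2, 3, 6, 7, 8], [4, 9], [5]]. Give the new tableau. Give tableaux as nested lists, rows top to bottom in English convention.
[[1, 3, 6, 7, 8], [2, 9], [4], [5]]

In row 1, 1 replaces 2 (the leftmost entry greater than 1); 2 is bumped to row 2. In row 2, 2 replaces 4 (the leftmost entry greater than 2); 4 is bumped to row 3. In row 3, 4 replaces 5 (the leftmost entry greater than 4); 5 is bumped to row 4. 5 starts a new row 4. The new tableau is [[1, 3, 6, 7, 8], [2, 9], [4], [5]].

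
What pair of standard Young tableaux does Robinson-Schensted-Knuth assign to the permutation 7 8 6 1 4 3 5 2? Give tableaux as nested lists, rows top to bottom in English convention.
Insert each entry of the permutation into P by Schensted row insertion, recording in Q the position of each new cell.

Insert 7: appended to row 1. P = [[7]].
Insert 8: appended to row 1. P = [[7, 8]].
Insert 6: 6 bumps 7 from row 1; 7 starts row 2. P = [[6, 8], [7]].
Insert 1: 1 bumps 6 from row 1; 6 bumps 7 from row 2; 7 starts row 3. P = [[1, 8], [6], [7]].
Insert 4: 4 bumps 8 from row 1; 8 appends to row 2. P = [[1, 4], [6, 8], [7]].
Insert 3: 3 bumps 4 from row 1; 4 bumps 6 from row 2; 6 bumps 7 from row 3; 7 starts row 4. P = [[1, 3], [4, 8], [6], [7]].
Insert 5: appended to row 1. P = [[1, 3, 5], [4, 8], [6], [7]].
Insert 2: 2 bumps 3 from row 1; 3 bumps 4 from row 2; 4 bumps 6 from row 3; 6 bumps 7 from row 4; 7 starts row 5. P = [[1, 2, 5], [3, 8], [4], [6], [7]].

So P = [[1, 2, 5], [3, 8], [4], [6], [7]], Q = [[1, 2, 7], [3, 5], [4], [6], [8]].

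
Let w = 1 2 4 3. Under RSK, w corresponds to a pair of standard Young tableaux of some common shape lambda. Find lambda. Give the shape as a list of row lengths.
Row-insert each entry into an empty tableau.

After inserting 1: P = [[1]].
After inserting 2: P = [[1, 2]].
After inserting 4: P = [[1, 2, 4]].
After inserting 3: P = [[1, 2, 3], [4]].

The final insertion tableau P = [[1, 2, 3], [4]] has shape [3, 1].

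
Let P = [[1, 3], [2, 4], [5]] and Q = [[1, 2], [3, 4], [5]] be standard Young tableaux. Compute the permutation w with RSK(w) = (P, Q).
2 5 1 4 3

Reverse RSK: for i = n, n-1, ..., 1, locate i in Q, remove the corresponding corner cell from P, and reverse-bump its entry up through P; the value ejected from row 1 is w(i).

So w = 2 5 1 4 3.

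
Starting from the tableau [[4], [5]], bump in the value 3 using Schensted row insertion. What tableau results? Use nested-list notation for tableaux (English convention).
In row 1, 3 replaces 4 (the leftmost entry greater than 3); 4 is bumped to row 2. In row 2, 4 replaces 5 (the leftmost entry greater than 4); 5 is bumped to row 3. 5 starts a new row 3. The new tableau is [[3], [4], [5]].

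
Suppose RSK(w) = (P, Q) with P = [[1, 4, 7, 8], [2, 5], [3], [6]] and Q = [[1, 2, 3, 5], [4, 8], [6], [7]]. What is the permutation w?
3 6 7 5 8 2 1 4

Reverse RSK: for i = n, n-1, ..., 1, locate i in Q, remove the corresponding corner cell from P, and reverse-bump its entry up through P; the value ejected from row 1 is w(i).

So w = 3 6 7 5 8 2 1 4.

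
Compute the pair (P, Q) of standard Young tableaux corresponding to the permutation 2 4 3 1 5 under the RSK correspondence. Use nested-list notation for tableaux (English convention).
Insert each entry of the permutation into P by Schensted row insertion, recording in Q the position of each new cell.

Insert 2: appended to row 1. P = [[2]].
Insert 4: appended to row 1. P = [[2, 4]].
Insert 3: 3 bumps 4 from row 1; 4 starts row 2. P = [[2, 3], [4]].
Insert 1: 1 bumps 2 from row 1; 2 bumps 4 from row 2; 4 starts row 3. P = [[1, 3], [2], [4]].
Insert 5: appended to row 1. P = [[1, 3, 5], [2], [4]].

So P = [[1, 3, 5], [2], [4]], Q = [[1, 2, 5], [3], [4]].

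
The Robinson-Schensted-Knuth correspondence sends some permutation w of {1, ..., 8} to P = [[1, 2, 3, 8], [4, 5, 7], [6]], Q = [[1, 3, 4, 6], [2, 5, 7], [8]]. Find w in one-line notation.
Reverse RSK: for i = n, n-1, ..., 1, locate i in Q, remove the corresponding corner cell from P, and reverse-bump its entry up through P; the value ejected from row 1 is w(i).

So w = 4 1 6 7 2 8 5 3.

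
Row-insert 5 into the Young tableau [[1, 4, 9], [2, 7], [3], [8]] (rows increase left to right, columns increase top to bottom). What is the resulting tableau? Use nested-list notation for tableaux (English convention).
In row 1, 5 replaces 9 (the leftmost entry greater than 5); 9 is bumped to row 2. 9 is appended to row 2. The new tableau is [[1, 4, 5], [2, 7, 9], [3], [8]].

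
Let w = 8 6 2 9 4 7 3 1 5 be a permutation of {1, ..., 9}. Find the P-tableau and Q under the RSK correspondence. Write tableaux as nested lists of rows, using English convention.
Insert each entry of the permutation into P by Schensted row insertion, recording in Q the position of each new cell.

After inserting 8: P = [[8]].
After inserting 6: P = [[6], [8]].
After inserting 2: P = [[2], [6], [8]].
After inserting 9: P = [[2, 9], [6], [8]].
After inserting 4: P = [[2, 4], [6, 9], [8]].
After inserting 7: P = [[2, 4, 7], [6, 9], [8]].
After inserting 3: P = [[2, 3, 7], [4, 9], [6], [8]].
After inserting 1: P = [[1, 3, 7], [2, 9], [4], [6], [8]].
After inserting 5: P = [[1, 3, 5], [2, 7], [4, 9], [6], [8]].

So P = [[1, 3, 5], [2, 7], [4, 9], [6], [8]], Q = [[1, 4, 6], [2, 5], [3, 9], [7], [8]].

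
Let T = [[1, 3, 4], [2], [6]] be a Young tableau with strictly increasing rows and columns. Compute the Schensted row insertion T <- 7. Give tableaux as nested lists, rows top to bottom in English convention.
[[1, 3, 4, 7], [2], [6]]

7 is larger than every entry of row 1, so it is appended to row 1. The new tableau is [[1, 3, 4, 7], [2], [6]].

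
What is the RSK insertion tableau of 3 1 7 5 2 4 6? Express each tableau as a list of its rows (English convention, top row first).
P = [[1, 2, 4, 6], [3, 5], [7]]

Insert 3: appended to row 1. P = [[3]].
Insert 1: 1 bumps 3 from row 1; 3 starts row 2. P = [[1], [3]].
Insert 7: appended to row 1. P = [[1, 7], [3]].
Insert 5: 5 bumps 7 from row 1; 7 appends to row 2. P = [[1, 5], [3, 7]].
Insert 2: 2 bumps 5 from row 1; 5 bumps 7 from row 2; 7 starts row 3. P = [[1, 2], [3, 5], [7]].
Insert 4: appended to row 1. P = [[1, 2, 4], [3, 5], [7]].
Insert 6: appended to row 1. P = [[1, 2, 4, 6], [3, 5], [7]].

So P = [[1, 2, 4, 6], [3, 5], [7]].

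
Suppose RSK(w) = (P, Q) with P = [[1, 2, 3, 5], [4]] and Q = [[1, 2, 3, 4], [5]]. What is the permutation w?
Reverse the RSK construction: for i from n down to 1, find the cell of Q containing i, remove the entry at that cell from P, and reverse-bump it up through P; the value ejected from row 1 is w(i).

Step i=5: Q has 5 at row 2, column 1; remove 4 from row 2 of P and reverse-bump: 4 enters row 1 and ejects 3. So w(5) = 3. P is now [[1, 2, 4, 5]].
Step i=4: Q has 4 at row 1, column 4; remove that cell from P, ejecting 5. So w(4) = 5. P is now [[1, 2, 4]].
Step i=3: Q has 3 at row 1, column 3; remove that cell from P, ejecting 4. So w(3) = 4. P is now [[1, 2]].
Step i=2: Q has 2 at row 1, column 2; remove that cell from P, ejecting 2. So w(2) = 2. P is now [[1]].
Step i=1: Q has 1 at row 1, column 1; remove that cell from P, ejecting 1. So w(1) = 1. P is now [].

So w = 1 2 4 5 3.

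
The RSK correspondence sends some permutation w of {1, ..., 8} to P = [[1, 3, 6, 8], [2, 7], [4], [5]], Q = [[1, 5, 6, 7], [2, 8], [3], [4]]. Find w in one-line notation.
Reverse the RSK construction: for i from n down to 1, find the cell of Q containing i, remove the entry at that cell from P, and reverse-bump it up through P; the value ejected from row 1 is w(i).

Step i=8: Q has 8 at row 2, column 2; remove 7 from row 2 of P and reverse-bump: 7 enters row 1 and ejects 6. So w(8) = 6. P is now [[1, 3, 7, 8], [2], [4], [5]].
Step i=7: Q has 7 at row 1, column 4; remove that cell from P, ejecting 8. So w(7) = 8. P is now [[1, 3, 7], [2], [4], [5]].
Step i=6: Q has 6 at row 1, column 3; remove that cell from P, ejecting 7. So w(6) = 7. P is now [[1, 3], [2], [4], [5]].
Step i=5: Q has 5 at row 1, column 2; remove that cell from P, ejecting 3. So w(5) = 3. P is now [[1], [2], [4], [5]].
Step i=4: Q has 4 at row 4, column 1; remove 5 from row 4 of P and reverse-bump: 5 enters row 3 and ejects 4; 4 enters row 2 and ejects 2; 2 enters row 1 and ejects 1. So w(4) = 1. P is now [[2], [4], [5]].
Step i=3: Q has 3 at row 3, column 1; remove 5 from row 3 of P and reverse-bump: 5 enters row 2 and ejects 4; 4 enters row 1 and ejects 2. So w(3) = 2. P is now [[4], [5]].
Step i=2: Q has 2 at row 2, column 1; remove 5 from row 2 of P and reverse-bump: 5 enters row 1 and ejects 4. So w(2) = 4. P is now [[5]].
Step i=1: Q has 1 at row 1, column 1; remove that cell from P, ejecting 5. So w(1) = 5. P is now [].

So w = 5 4 2 1 3 7 8 6.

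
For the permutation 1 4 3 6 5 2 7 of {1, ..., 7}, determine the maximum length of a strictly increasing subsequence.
4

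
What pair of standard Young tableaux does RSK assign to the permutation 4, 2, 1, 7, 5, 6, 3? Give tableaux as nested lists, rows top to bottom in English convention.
Insert each entry of the permutation into P by Schensted row insertion, recording in Q the position of each new cell.

Insert 4: appended to row 1. P = [[4]].
Insert 2: 2 bumps 4 from row 1; 4 starts row 2. P = [[2], [4]].
Insert 1: 1 bumps 2 from row 1; 2 bumps 4 from row 2; 4 starts row 3. P = [[1], [2], [4]].
Insert 7: appended to row 1. P = [[1, 7], [2], [4]].
Insert 5: 5 bumps 7 from row 1; 7 appends to row 2. P = [[1, 5], [2, 7], [4]].
Insert 6: appended to row 1. P = [[1, 5, 6], [2, 7], [4]].
Insert 3: 3 bumps 5 from row 1; 5 bumps 7 from row 2; 7 appends to row 3. P = [[1, 3, 6], [2, 5], [4, 7]].

So P = [[1, 3, 6], [2, 5], [4, 7]], Q = [[1, 4, 6], [2, 5], [3, 7]].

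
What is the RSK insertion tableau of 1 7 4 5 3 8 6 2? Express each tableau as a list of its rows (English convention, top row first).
Insert 1: appended to row 1. P = [[1]].
Insert 7: appended to row 1. P = [[1, 7]].
Insert 4: 4 bumps 7 from row 1; 7 starts row 2. P = [[1, 4], [7]].
Insert 5: appended to row 1. P = [[1, 4, 5], [7]].
Insert 3: 3 bumps 4 from row 1; 4 bumps 7 from row 2; 7 starts row 3. P = [[1, 3, 5], [4], [7]].
Insert 8: appended to row 1. P = [[1, 3, 5, 8], [4], [7]].
Insert 6: 6 bumps 8 from row 1; 8 appends to row 2. P = [[1, 3, 5, 6], [4, 8], [7]].
Insert 2: 2 bumps 3 from row 1; 3 bumps 4 from row 2; 4 bumps 7 from row 3; 7 starts row 4. P = [[1, 2, 5, 6], [3, 8], [4], [7]].

So P = [[1, 2, 5, 6], [3, 8], [4], [7]].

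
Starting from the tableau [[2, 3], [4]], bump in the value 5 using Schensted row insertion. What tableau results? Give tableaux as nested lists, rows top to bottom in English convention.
5 is larger than every entry of row 1, so it is appended to row 1. The new tableau is [[2, 3, 5], [4]].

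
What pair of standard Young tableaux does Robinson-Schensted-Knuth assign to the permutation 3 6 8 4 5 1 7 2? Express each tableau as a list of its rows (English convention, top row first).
Insert each entry of the permutation into P by Schensted row insertion, recording in Q the position of each new cell.

Insert 3: appended to row 1. P = [[3]].
Insert 6: appended to row 1. P = [[3, 6]].
Insert 8: appended to row 1. P = [[3, 6, 8]].
Insert 4: 4 bumps 6 from row 1; 6 starts row 2. P = [[3, 4, 8], [6]].
Insert 5: 5 bumps 8 from row 1; 8 appends to row 2. P = [[3, 4, 5], [6, 8]].
Insert 1: 1 bumps 3 from row 1; 3 bumps 6 from row 2; 6 starts row 3. P = [[1, 4, 5], [3, 8], [6]].
Insert 7: appended to row 1. P = [[1, 4, 5, 7], [3, 8], [6]].
Insert 2: 2 bumps 4 from row 1; 4 bumps 8 from row 2; 8 appends to row 3. P = [[1, 2, 5, 7], [3, 4], [6, 8]].

So P = [[1, 2, 5, 7], [3, 4], [6, 8]], Q = [[1, 2, 3, 7], [4, 5], [6, 8]].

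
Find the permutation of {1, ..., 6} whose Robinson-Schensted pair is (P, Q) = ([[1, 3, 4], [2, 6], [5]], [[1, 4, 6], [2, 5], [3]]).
5 2 1 6 3 4

Reverse the RSK construction: for i from n down to 1, find the cell of Q containing i, remove the entry at that cell from P, and reverse-bump it up through P; the value ejected from row 1 is w(i).

Step i=6: Q has 6 at row 1, column 3; remove that cell from P, ejecting 4. So w(6) = 4. P is now [[1, 3], [2, 6], [5]].
Step i=5: Q has 5 at row 2, column 2; remove 6 from row 2 of P and reverse-bump: 6 enters row 1 and ejects 3. So w(5) = 3. P is now [[1, 6], [2], [5]].
Step i=4: Q has 4 at row 1, column 2; remove that cell from P, ejecting 6. So w(4) = 6. P is now [[1], [2], [5]].
Step i=3: Q has 3 at row 3, column 1; remove 5 from row 3 of P and reverse-bump: 5 enters row 2 and ejects 2; 2 enters row 1 and ejects 1. So w(3) = 1. P is now [[2], [5]].
Step i=2: Q has 2 at row 2, column 1; remove 5 from row 2 of P and reverse-bump: 5 enters row 1 and ejects 2. So w(2) = 2. P is now [[5]].
Step i=1: Q has 1 at row 1, column 1; remove that cell from P, ejecting 5. So w(1) = 5. P is now [].

So w = 5 2 1 6 3 4.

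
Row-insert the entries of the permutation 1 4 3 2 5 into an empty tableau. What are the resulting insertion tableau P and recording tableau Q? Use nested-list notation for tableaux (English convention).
P = [[1, 2, 5], [3], [4]], Q = [[1, 2, 5], [3], [4]]

Insert each entry of the permutation into P by Schensted row insertion, recording in Q the position of each new cell.

Insert 1: appended to row 1. P = [[1]].
Insert 4: appended to row 1. P = [[1, 4]].
Insert 3: 3 bumps 4 from row 1; 4 starts row 2. P = [[1, 3], [4]].
Insert 2: 2 bumps 3 from row 1; 3 bumps 4 from row 2; 4 starts row 3. P = [[1, 2], [3], [4]].
Insert 5: appended to row 1. P = [[1, 2, 5], [3], [4]].

So P = [[1, 2, 5], [3], [4]], Q = [[1, 2, 5], [3], [4]].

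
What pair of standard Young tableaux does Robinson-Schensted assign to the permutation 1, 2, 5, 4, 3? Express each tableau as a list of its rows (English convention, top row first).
P = [[1, 2, 3], [4], [5]], Q = [[1, 2, 3], [4], [5]]

Insert each entry of the permutation into P by Schensted row insertion, recording in Q the position of each new cell.

Insert 1: appended to row 1. P = [[1]].
Insert 2: appended to row 1. P = [[1, 2]].
Insert 5: appended to row 1. P = [[1, 2, 5]].
Insert 4: 4 bumps 5 from row 1; 5 starts row 2. P = [[1, 2, 4], [5]].
Insert 3: 3 bumps 4 from row 1; 4 bumps 5 from row 2; 5 starts row 3. P = [[1, 2, 3], [4], [5]].

So P = [[1, 2, 3], [4], [5]], Q = [[1, 2, 3], [4], [5]].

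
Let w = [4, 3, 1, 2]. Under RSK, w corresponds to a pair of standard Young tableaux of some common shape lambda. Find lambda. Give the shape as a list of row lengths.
Row-insert each entry into an empty tableau.

After inserting 4: P = [[4]].
After inserting 3: P = [[3], [4]].
After inserting 1: P = [[1], [3], [4]].
After inserting 2: P = [[1, 2], [3], [4]].

The final insertion tableau P = [[1, 2], [3], [4]] has shape [2, 1, 1].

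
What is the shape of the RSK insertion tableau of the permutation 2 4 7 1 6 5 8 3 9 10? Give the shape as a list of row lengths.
[6, 2, 1, 1]

RSK row insertion gives P = [[1, 3, 5, 8, 9, 10], [2, 4], [6], [7]], which has shape [6, 2, 1, 1].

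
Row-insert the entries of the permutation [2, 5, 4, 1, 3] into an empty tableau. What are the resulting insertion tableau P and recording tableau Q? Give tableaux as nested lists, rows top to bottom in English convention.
P = [[1, 3], [2, 4], [5]], Q = [[1, 2], [3, 5], [4]]

Insert each entry of the permutation into P by Schensted row insertion, recording in Q the position of each new cell.

Insert 2: appended to row 1. P = [[2]], Q = [[1]].
Insert 5: appended to row 1. P = [[2, 5]], Q = [[1, 2]].
Insert 4: 4 bumps 5 from row 1; 5 starts row 2. P = [[2, 4], [5]], Q = [[1, 2], [3]].
Insert 1: 1 bumps 2 from row 1; 2 bumps 5 from row 2; 5 starts row 3. P = [[1, 4], [2], [5]], Q = [[1, 2], [3], [4]].
Insert 3: 3 bumps 4 from row 1; 4 appends to row 2. P = [[1, 3], [2, 4], [5]], Q = [[1, 2], [3, 5], [4]].

So P = [[1, 3], [2, 4], [5]], Q = [[1, 2], [3, 5], [4]].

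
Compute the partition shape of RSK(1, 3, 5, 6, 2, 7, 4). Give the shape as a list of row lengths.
[5, 2]

Row-insert each entry into an empty tableau.

After inserting 1: P = [[1]].
After inserting 3: P = [[1, 3]].
After inserting 5: P = [[1, 3, 5]].
After inserting 6: P = [[1, 3, 5, 6]].
After inserting 2: P = [[1, 2, 5, 6], [3]].
After inserting 7: P = [[1, 2, 5, 6, 7], [3]].
After inserting 4: P = [[1, 2, 4, 6, 7], [3, 5]].

The final insertion tableau P = [[1, 2, 4, 6, 7], [3, 5]] has shape [5, 2].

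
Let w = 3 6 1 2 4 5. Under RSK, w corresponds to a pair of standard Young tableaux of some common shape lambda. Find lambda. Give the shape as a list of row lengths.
Row-insert each entry into an empty tableau.

After inserting 3: P = [[3]].
After inserting 6: P = [[3, 6]].
After inserting 1: P = [[1, 6], [3]].
After inserting 2: P = [[1, 2], [3, 6]].
After inserting 4: P = [[1, 2, 4], [3, 6]].
After inserting 5: P = [[1, 2, 4, 5], [3, 6]].

The final insertion tableau P = [[1, 2, 4, 5], [3, 6]] has shape [4, 2].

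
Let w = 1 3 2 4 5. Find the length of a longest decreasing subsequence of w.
2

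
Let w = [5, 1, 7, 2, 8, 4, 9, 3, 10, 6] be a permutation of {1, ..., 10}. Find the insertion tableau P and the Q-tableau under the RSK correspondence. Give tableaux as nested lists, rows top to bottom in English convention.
P = [[1, 2, 3, 6, 10], [4, 7, 8, 9], [5]], Q = [[1, 3, 5, 7, 9], [2, 4, 6, 10], [8]]

Insert each entry of the permutation into P by Schensted row insertion, recording in Q the position of each new cell.

Insert 5: appended to row 1. P = [[5]].
Insert 1: 1 bumps 5 from row 1; 5 starts row 2. P = [[1], [5]].
Insert 7: appended to row 1. P = [[1, 7], [5]].
Insert 2: 2 bumps 7 from row 1; 7 appends to row 2. P = [[1, 2], [5, 7]].
Insert 8: appended to row 1. P = [[1, 2, 8], [5, 7]].
Insert 4: 4 bumps 8 from row 1; 8 appends to row 2. P = [[1, 2, 4], [5, 7, 8]].
Insert 9: appended to row 1. P = [[1, 2, 4, 9], [5, 7, 8]].
Insert 3: 3 bumps 4 from row 1; 4 bumps 5 from row 2; 5 starts row 3. P = [[1, 2, 3, 9], [4, 7, 8], [5]].
Insert 10: appended to row 1. P = [[1, 2, 3, 9, 10], [4, 7, 8], [5]].
Insert 6: 6 bumps 9 from row 1; 9 appends to row 2. P = [[1, 2, 3, 6, 10], [4, 7, 8, 9], [5]].

So P = [[1, 2, 3, 6, 10], [4, 7, 8, 9], [5]], Q = [[1, 3, 5, 7, 9], [2, 4, 6, 10], [8]].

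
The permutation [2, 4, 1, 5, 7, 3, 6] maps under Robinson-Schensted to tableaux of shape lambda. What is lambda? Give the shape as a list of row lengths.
RSK row insertion gives P = [[1, 3, 5, 6], [2, 4, 7]], which has shape [4, 3].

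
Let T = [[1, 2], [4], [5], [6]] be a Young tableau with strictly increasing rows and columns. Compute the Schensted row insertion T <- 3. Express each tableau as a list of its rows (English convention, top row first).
[[1, 2, 3], [4], [5], [6]]

3 is larger than every entry of row 1, so it is appended to row 1. The new tableau is [[1, 2, 3], [4], [5], [6]].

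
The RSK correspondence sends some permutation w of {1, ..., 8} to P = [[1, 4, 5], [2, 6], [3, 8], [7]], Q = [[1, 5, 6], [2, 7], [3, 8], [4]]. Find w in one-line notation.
Reverse the RSK construction: for i from n down to 1, find the cell of Q containing i, remove the entry at that cell from P, and reverse-bump it up through P; the value ejected from row 1 is w(i).

Step i=8: Q has 8 at row 3, column 2; remove 8 from row 3 of P and reverse-bump: 8 enters row 2 and ejects 6; 6 enters row 1 and ejects 5. So w(8) = 5. P is now [[1, 4, 6], [2, 8], [3], [7]].
Step i=7: Q has 7 at row 2, column 2; remove 8 from row 2 of P and reverse-bump: 8 enters row 1 and ejects 6. So w(7) = 6. P is now [[1, 4, 8], [2], [3], [7]].
Step i=6: Q has 6 at row 1, column 3; remove that cell from P, ejecting 8. So w(6) = 8. P is now [[1, 4], [2], [3], [7]].
Step i=5: Q has 5 at row 1, column 2; remove that cell from P, ejecting 4. So w(5) = 4. P is now [[1], [2], [3], [7]].
Step i=4: Q has 4 at row 4, column 1; remove 7 from row 4 of P and reverse-bump: 7 enters row 3 and ejects 3; 3 enters row 2 and ejects 2; 2 enters row 1 and ejects 1. So w(4) = 1. P is now [[2], [3], [7]].
Step i=3: Q has 3 at row 3, column 1; remove 7 from row 3 of P and reverse-bump: 7 enters row 2 and ejects 3; 3 enters row 1 and ejects 2. So w(3) = 2. P is now [[3], [7]].
Step i=2: Q has 2 at row 2, column 1; remove 7 from row 2 of P and reverse-bump: 7 enters row 1 and ejects 3. So w(2) = 3. P is now [[7]].
Step i=1: Q has 1 at row 1, column 1; remove that cell from P, ejecting 7. So w(1) = 7. P is now [].

So w = 7 3 2 1 4 8 6 5.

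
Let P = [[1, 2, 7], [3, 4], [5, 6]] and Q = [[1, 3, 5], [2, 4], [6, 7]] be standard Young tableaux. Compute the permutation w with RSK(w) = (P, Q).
5 3 6 4 7 1 2

Reverse the RSK construction: for i from n down to 1, find the cell of Q containing i, remove the entry at that cell from P, and reverse-bump it up through P; the value ejected from row 1 is w(i).

Step i=7: Q has 7 at row 3, column 2; remove 6 from row 3 of P and reverse-bump: 6 enters row 2 and ejects 4; 4 enters row 1 and ejects 2. So w(7) = 2. P is now [[1, 4, 7], [3, 6], [5]].
Step i=6: Q has 6 at row 3, column 1; remove 5 from row 3 of P and reverse-bump: 5 enters row 2 and ejects 3; 3 enters row 1 and ejects 1. So w(6) = 1. P is now [[3, 4, 7], [5, 6]].
Step i=5: Q has 5 at row 1, column 3; remove that cell from P, ejecting 7. So w(5) = 7. P is now [[3, 4], [5, 6]].
Step i=4: Q has 4 at row 2, column 2; remove 6 from row 2 of P and reverse-bump: 6 enters row 1 and ejects 4. So w(4) = 4. P is now [[3, 6], [5]].
Step i=3: Q has 3 at row 1, column 2; remove that cell from P, ejecting 6. So w(3) = 6. P is now [[3], [5]].
Step i=2: Q has 2 at row 2, column 1; remove 5 from row 2 of P and reverse-bump: 5 enters row 1 and ejects 3. So w(2) = 3. P is now [[5]].
Step i=1: Q has 1 at row 1, column 1; remove that cell from P, ejecting 5. So w(1) = 5. P is now [].

So w = 5 3 6 4 7 1 2.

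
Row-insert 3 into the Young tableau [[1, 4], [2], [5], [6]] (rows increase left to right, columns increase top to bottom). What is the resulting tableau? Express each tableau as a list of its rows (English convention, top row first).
[[1, 3], [2, 4], [5], [6]]

In row 1, 3 replaces 4 (the leftmost entry greater than 3); 4 is bumped to row 2. 4 is appended to row 2. The new tableau is [[1, 3], [2, 4], [5], [6]].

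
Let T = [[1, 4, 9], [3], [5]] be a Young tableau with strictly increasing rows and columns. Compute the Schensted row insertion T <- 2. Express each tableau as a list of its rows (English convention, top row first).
[[1, 2, 9], [3, 4], [5]]

In row 1, 2 replaces 4 (the leftmost entry greater than 2); 4 is bumped to row 2. 4 is appended to row 2. The new tableau is [[1, 2, 9], [3, 4], [5]].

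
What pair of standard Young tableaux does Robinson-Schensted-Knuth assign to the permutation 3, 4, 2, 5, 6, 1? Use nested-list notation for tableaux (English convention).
Insert each entry of the permutation into P by Schensted row insertion, recording in Q the position of each new cell.

Insert 3: appended to row 1. P = [[3]].
Insert 4: appended to row 1. P = [[3, 4]].
Insert 2: 2 bumps 3 from row 1; 3 starts row 2. P = [[2, 4], [3]].
Insert 5: appended to row 1. P = [[2, 4, 5], [3]].
Insert 6: appended to row 1. P = [[2, 4, 5, 6], [3]].
Insert 1: 1 bumps 2 from row 1; 2 bumps 3 from row 2; 3 starts row 3. P = [[1, 4, 5, 6], [2], [3]].

So P = [[1, 4, 5, 6], [2], [3]], Q = [[1, 2, 4, 5], [3], [6]].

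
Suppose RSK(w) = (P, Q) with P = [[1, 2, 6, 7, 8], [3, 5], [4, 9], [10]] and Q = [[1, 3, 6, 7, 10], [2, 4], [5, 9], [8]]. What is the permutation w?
4 3 10 9 5 6 7 1 2 8

Reverse the RSK construction: for i from n down to 1, find the cell of Q containing i, remove the entry at that cell from P, and reverse-bump it up through P; the value ejected from row 1 is w(i).

Step i=10: Q has 10 at row 1, column 5; remove that cell from P, ejecting 8. So w(10) = 8. P is now [[1, 2, 6, 7], [3, 5], [4, 9], [10]].
Step i=9: Q has 9 at row 3, column 2; remove 9 from row 3 of P and reverse-bump: 9 enters row 2 and ejects 5; 5 enters row 1 and ejects 2. So w(9) = 2. P is now [[1, 5, 6, 7], [3, 9], [4], [10]].
Step i=8: Q has 8 at row 4, column 1; remove 10 from row 4 of P and reverse-bump: 10 enters row 3 and ejects 4; 4 enters row 2 and ejects 3; 3 enters row 1 and ejects 1. So w(8) = 1. P is now [[3, 5, 6, 7], [4, 9], [10]].
Step i=7: Q has 7 at row 1, column 4; remove that cell from P, ejecting 7. So w(7) = 7. P is now [[3, 5, 6], [4, 9], [10]].
Step i=6: Q has 6 at row 1, column 3; remove that cell from P, ejecting 6. So w(6) = 6. P is now [[3, 5], [4, 9], [10]].
Step i=5: Q has 5 at row 3, column 1; remove 10 from row 3 of P and reverse-bump: 10 enters row 2 and ejects 9; 9 enters row 1 and ejects 5. So w(5) = 5. P is now [[3, 9], [4, 10]].
Step i=4: Q has 4 at row 2, column 2; remove 10 from row 2 of P and reverse-bump: 10 enters row 1 and ejects 9. So w(4) = 9. P is now [[3, 10], [4]].
Step i=3: Q has 3 at row 1, column 2; remove that cell from P, ejecting 10. So w(3) = 10. P is now [[3], [4]].
Step i=2: Q has 2 at row 2, column 1; remove 4 from row 2 of P and reverse-bump: 4 enters row 1 and ejects 3. So w(2) = 3. P is now [[4]].
Step i=1: Q has 1 at row 1, column 1; remove that cell from P, ejecting 4. So w(1) = 4. P is now [].

So w = 4 3 10 9 5 6 7 1 2 8.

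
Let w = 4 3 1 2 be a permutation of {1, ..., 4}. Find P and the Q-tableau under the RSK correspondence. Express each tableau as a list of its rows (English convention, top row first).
P = [[1, 2], [3], [4]], Q = [[1, 4], [2], [3]]

Insert each entry of the permutation into P by Schensted row insertion, recording in Q the position of each new cell.

After inserting 4: P = [[4]].
After inserting 3: P = [[3], [4]].
After inserting 1: P = [[1], [3], [4]].
After inserting 2: P = [[1, 2], [3], [4]].

So P = [[1, 2], [3], [4]], Q = [[1, 4], [2], [3]].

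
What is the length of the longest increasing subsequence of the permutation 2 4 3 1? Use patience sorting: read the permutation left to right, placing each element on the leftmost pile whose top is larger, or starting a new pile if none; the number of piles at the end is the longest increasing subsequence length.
2: new pile. tops = [2]
4: new pile. tops = [2, 4]
3: onto pile 2 (replacing 4). tops = [2, 3]
1: onto pile 1 (replacing 2). tops = [1, 3]

2 piles, so the longest increasing subsequence has length 2.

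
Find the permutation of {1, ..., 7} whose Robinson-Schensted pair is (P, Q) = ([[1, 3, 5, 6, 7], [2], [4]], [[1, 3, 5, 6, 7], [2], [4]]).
4 2 3 1 5 6 7

Reverse the RSK construction: for i from n down to 1, find the cell of Q containing i, remove the entry at that cell from P, and reverse-bump it up through P; the value ejected from row 1 is w(i).

Step i=7: Q has 7 at row 1, column 5; remove that cell from P, ejecting 7. So w(7) = 7. P is now [[1, 3, 5, 6], [2], [4]].
Step i=6: Q has 6 at row 1, column 4; remove that cell from P, ejecting 6. So w(6) = 6. P is now [[1, 3, 5], [2], [4]].
Step i=5: Q has 5 at row 1, column 3; remove that cell from P, ejecting 5. So w(5) = 5. P is now [[1, 3], [2], [4]].
Step i=4: Q has 4 at row 3, column 1; remove 4 from row 3 of P and reverse-bump: 4 enters row 2 and ejects 2; 2 enters row 1 and ejects 1. So w(4) = 1. P is now [[2, 3], [4]].
Step i=3: Q has 3 at row 1, column 2; remove that cell from P, ejecting 3. So w(3) = 3. P is now [[2], [4]].
Step i=2: Q has 2 at row 2, column 1; remove 4 from row 2 of P and reverse-bump: 4 enters row 1 and ejects 2. So w(2) = 2. P is now [[4]].
Step i=1: Q has 1 at row 1, column 1; remove that cell from P, ejecting 4. So w(1) = 4. P is now [].

So w = 4 2 3 1 5 6 7.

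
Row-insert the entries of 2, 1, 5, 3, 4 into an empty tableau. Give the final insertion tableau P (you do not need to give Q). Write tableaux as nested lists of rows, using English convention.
P = [[1, 3, 4], [2, 5]]

After inserting 2: P = [[2]].
After inserting 1: P = [[1], [2]].
After inserting 5: P = [[1, 5], [2]].
After inserting 3: P = [[1, 3], [2, 5]].
After inserting 4: P = [[1, 3, 4], [2, 5]].

So P = [[1, 3, 4], [2, 5]].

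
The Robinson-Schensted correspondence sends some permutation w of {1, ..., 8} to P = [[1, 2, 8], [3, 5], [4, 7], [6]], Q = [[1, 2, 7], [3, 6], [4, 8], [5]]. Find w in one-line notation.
6 7 4 3 1 5 8 2

Reverse the RSK construction: for i from n down to 1, find the cell of Q containing i, remove the entry at that cell from P, and reverse-bump it up through P; the value ejected from row 1 is w(i).

Step i=8: Q has 8 at row 3, column 2; remove 7 from row 3 of P and reverse-bump: 7 enters row 2 and ejects 5; 5 enters row 1 and ejects 2. So w(8) = 2. P is now [[1, 5, 8], [3, 7], [4], [6]].
Step i=7: Q has 7 at row 1, column 3; remove that cell from P, ejecting 8. So w(7) = 8. P is now [[1, 5], [3, 7], [4], [6]].
Step i=6: Q has 6 at row 2, column 2; remove 7 from row 2 of P and reverse-bump: 7 enters row 1 and ejects 5. So w(6) = 5. P is now [[1, 7], [3], [4], [6]].
Step i=5: Q has 5 at row 4, column 1; remove 6 from row 4 of P and reverse-bump: 6 enters row 3 and ejects 4; 4 enters row 2 and ejects 3; 3 enters row 1 and ejects 1. So w(5) = 1. P is now [[3, 7], [4], [6]].
Step i=4: Q has 4 at row 3, column 1; remove 6 from row 3 of P and reverse-bump: 6 enters row 2 and ejects 4; 4 enters row 1 and ejects 3. So w(4) = 3. P is now [[4, 7], [6]].
Step i=3: Q has 3 at row 2, column 1; remove 6 from row 2 of P and reverse-bump: 6 enters row 1 and ejects 4. So w(3) = 4. P is now [[6, 7]].
Step i=2: Q has 2 at row 1, column 2; remove that cell from P, ejecting 7. So w(2) = 7. P is now [[6]].
Step i=1: Q has 1 at row 1, column 1; remove that cell from P, ejecting 6. So w(1) = 6. P is now [].

So w = 6 7 4 3 1 5 8 2.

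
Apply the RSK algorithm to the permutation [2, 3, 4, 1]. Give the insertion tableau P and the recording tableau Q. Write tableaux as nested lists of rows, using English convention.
P = [[1, 3, 4], [2]], Q = [[1, 2, 3], [4]]

Insert each entry of the permutation into P by Schensted row insertion, recording in Q the position of each new cell.

Insert 2: appended to row 1. P = [[2]].
Insert 3: appended to row 1. P = [[2, 3]].
Insert 4: appended to row 1. P = [[2, 3, 4]].
Insert 1: 1 bumps 2 from row 1; 2 starts row 2. P = [[1, 3, 4], [2]].

So P = [[1, 3, 4], [2]], Q = [[1, 2, 3], [4]].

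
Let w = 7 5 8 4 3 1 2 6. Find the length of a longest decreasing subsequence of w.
5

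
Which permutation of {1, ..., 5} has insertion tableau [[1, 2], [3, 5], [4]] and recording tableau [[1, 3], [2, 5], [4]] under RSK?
4 3 5 1 2

Reverse RSK: for i = n, n-1, ..., 1, locate i in Q, remove the corresponding corner cell from P, and reverse-bump its entry up through P; the value ejected from row 1 is w(i).

So w = 4 3 5 1 2.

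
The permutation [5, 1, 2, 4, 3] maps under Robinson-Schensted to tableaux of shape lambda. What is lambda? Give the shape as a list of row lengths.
Row-insert each entry into an empty tableau.

After inserting 5: P = [[5]].
After inserting 1: P = [[1], [5]].
After inserting 2: P = [[1, 2], [5]].
After inserting 4: P = [[1, 2, 4], [5]].
After inserting 3: P = [[1, 2, 3], [4], [5]].

The final insertion tableau P = [[1, 2, 3], [4], [5]] has shape [3, 1, 1].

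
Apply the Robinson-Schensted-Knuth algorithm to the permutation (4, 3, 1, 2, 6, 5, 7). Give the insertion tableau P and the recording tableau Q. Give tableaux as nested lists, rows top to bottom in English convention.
Insert each entry of the permutation into P by Schensted row insertion, recording in Q the position of each new cell.

Insert 4: appended to row 1. P = [[4]], Q = [[1]].
Insert 3: 3 bumps 4 from row 1; 4 starts row 2. P = [[3], [4]], Q = [[1], [2]].
Insert 1: 1 bumps 3 from row 1; 3 bumps 4 from row 2; 4 starts row 3. P = [[1], [3], [4]], Q = [[1], [2], [3]].
Insert 2: appended to row 1. P = [[1, 2], [3], [4]], Q = [[1, 4], [2], [3]].
Insert 6: appended to row 1. P = [[1, 2, 6], [3], [4]], Q = [[1, 4, 5], [2], [3]].
Insert 5: 5 bumps 6 from row 1; 6 appends to row 2. P = [[1, 2, 5], [3, 6], [4]], Q = [[1, 4, 5], [2, 6], [3]].
Insert 7: appended to row 1. P = [[1, 2, 5, 7], [3, 6], [4]], Q = [[1, 4, 5, 7], [2, 6], [3]].

So P = [[1, 2, 5, 7], [3, 6], [4]], Q = [[1, 4, 5, 7], [2, 6], [3]].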